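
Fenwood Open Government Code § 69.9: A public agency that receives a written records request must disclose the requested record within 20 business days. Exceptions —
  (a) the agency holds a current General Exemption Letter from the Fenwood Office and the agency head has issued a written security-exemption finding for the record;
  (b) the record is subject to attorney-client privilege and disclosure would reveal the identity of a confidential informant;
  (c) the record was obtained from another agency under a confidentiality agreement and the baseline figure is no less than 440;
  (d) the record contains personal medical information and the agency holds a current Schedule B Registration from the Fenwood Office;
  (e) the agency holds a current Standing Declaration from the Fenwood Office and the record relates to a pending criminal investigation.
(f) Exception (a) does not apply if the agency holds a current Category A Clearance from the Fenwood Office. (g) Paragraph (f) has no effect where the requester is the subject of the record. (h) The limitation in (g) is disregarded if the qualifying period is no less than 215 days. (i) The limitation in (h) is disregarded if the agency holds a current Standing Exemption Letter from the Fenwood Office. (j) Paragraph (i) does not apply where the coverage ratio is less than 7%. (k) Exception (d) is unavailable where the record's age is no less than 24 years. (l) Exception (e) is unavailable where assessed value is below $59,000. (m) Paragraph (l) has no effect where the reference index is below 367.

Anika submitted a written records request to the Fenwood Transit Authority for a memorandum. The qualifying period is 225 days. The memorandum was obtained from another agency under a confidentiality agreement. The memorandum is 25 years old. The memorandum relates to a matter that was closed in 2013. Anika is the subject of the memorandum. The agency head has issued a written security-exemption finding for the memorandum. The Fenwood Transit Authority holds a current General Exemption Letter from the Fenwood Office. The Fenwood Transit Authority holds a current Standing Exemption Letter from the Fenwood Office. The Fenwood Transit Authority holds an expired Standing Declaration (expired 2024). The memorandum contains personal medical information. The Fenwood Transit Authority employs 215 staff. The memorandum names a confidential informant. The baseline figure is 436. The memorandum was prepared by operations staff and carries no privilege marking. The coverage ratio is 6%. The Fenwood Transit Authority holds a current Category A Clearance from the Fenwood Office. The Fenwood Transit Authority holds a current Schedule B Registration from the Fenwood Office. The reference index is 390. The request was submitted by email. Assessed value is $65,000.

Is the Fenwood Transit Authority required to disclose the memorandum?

Yes — the Fenwood Transit Authority must disclose the memorandum.

All of (a)'s requirements are met (a current General Exemption Letter is held; a written security-exemption finding has been issued). But applying paragraphs (f)–(j): (f) operates against (a): a current Category A Clearance is held. (g) applies (Anika is the subject of the memorandum), but is itself disapplied by (h): (h) is engaged — the qualifying period is 225 days, meeting the 215 days threshold. (i) would limit (h) — a current Standing Exemption Letter is held — but (j) sets (i) aside: (j) operates against (i): the coverage ratio is 6%, less than the 7% limit. (a) is therefore removed.
Exception (b) fails — the memorandum carries no privilege marking.
Exception (c) does not apply: the baseline figure is 436, short of 440.
Exception (d) is satisfied on its face — the memorandum contains personal medical information; a current Schedule B Registration is held. But applying paragraph (k): (k) operates against (d): the record's age is 25 years, meeting the 24 years threshold. (d) is therefore removed.
Exception (e) does not apply: no current Standing Declaration is held.
No exception is made out. the Fenwood Transit Authority falls within the general rule.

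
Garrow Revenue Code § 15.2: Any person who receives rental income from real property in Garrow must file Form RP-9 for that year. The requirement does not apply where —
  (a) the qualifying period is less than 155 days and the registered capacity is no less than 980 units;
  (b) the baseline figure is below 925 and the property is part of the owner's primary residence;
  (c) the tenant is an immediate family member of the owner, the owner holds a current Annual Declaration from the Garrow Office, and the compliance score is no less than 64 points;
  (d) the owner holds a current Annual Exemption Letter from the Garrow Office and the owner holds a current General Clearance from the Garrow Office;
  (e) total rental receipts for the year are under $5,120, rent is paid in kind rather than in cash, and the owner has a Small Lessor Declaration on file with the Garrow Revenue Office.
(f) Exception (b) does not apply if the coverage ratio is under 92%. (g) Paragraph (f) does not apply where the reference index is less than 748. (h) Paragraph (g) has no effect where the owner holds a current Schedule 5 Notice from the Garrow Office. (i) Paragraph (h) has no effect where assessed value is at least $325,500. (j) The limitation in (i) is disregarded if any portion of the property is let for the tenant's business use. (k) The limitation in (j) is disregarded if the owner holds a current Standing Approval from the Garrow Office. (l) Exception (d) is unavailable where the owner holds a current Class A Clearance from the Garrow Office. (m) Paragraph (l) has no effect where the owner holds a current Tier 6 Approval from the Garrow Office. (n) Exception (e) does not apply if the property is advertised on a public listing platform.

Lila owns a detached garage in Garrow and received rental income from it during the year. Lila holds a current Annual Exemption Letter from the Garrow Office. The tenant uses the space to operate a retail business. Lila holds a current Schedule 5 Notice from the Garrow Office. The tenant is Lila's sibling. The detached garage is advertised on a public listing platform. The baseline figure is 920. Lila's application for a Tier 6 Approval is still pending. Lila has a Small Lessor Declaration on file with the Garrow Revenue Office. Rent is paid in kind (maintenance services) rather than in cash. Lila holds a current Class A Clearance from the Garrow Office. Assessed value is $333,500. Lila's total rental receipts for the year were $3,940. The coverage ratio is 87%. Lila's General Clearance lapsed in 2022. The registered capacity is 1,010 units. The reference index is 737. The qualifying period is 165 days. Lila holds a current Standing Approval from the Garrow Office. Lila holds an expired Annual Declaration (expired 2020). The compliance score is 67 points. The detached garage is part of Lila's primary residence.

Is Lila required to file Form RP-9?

No — exception (b) applies; Lila is not required to file Form RP-9.

Exception (a) requires that the qualifying period is less than 155 days; but the qualifying period is 165 days, not less than 155 days, so (a) is unavailable.
All of (b)'s requirements are met (the baseline figure is 920, below the 925 limit; the detached garage is part of the primary residence). Considering the limiting provisions: (f) is triggered (the coverage ratio is 87%, under the 92% limit), but is overridden by (g): (g) operates against (f): the reference index is 737, less than the 748 limit. (h) is engaged (a current Schedule 5 Notice is held), but is set aside by (i): (i) operates against (h): assessed value is $333,500, meeting the $325,500 threshold. (j) is engaged (the space is let for business use), but is overridden by (k): (k) is triggered — a current Standing Approval is held. Exception (b) stands.
Exception (c) does not apply: there is no Annual Declaration in force.
Exception (d) does not apply: the General Clearance is not current.
Exception (e) is satisfied on its face — total rental receipts for the year are $3,940, under the $5,120 limit; rent is paid in kind; a Small Lessor Declaration is on file. Turning to paragraph (n): (n) operates against (e): the property is publicly advertised. (e) is therefore removed.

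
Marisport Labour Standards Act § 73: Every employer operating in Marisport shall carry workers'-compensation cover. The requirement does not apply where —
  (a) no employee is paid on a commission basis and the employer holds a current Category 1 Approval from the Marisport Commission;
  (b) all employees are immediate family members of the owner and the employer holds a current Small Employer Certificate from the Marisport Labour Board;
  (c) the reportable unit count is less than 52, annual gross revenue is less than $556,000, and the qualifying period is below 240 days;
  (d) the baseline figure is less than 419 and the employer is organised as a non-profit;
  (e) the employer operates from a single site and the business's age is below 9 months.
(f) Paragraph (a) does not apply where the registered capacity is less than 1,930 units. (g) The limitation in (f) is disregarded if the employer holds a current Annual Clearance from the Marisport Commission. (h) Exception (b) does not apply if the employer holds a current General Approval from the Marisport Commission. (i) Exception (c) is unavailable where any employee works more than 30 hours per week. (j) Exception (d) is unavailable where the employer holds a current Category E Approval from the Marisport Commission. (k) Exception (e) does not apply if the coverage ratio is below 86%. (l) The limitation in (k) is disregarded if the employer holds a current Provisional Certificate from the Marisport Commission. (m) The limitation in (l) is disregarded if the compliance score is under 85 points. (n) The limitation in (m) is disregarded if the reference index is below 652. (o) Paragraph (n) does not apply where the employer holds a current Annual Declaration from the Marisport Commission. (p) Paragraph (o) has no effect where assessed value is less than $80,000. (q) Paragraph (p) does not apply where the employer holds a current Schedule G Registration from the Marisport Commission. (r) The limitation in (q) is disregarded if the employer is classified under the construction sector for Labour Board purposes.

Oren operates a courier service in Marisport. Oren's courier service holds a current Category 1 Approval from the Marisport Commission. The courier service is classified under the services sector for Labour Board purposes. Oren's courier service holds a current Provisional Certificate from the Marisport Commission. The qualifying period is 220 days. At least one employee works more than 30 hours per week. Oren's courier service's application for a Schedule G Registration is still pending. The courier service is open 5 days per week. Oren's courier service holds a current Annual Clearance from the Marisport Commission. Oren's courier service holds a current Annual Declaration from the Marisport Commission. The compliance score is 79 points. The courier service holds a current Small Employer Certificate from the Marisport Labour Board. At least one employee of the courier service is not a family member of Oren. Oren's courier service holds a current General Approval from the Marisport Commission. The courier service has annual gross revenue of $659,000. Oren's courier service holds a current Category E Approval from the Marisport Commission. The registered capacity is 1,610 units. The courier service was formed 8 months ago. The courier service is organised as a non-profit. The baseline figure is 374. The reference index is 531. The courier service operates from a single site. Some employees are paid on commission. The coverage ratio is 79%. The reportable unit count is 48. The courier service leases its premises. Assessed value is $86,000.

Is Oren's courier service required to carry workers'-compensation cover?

Yes — Oren's courier service must carry workers'-compensation cover.

Exception (a) fails — some employees are paid on commission.
Exception (b) requires that all employees are immediate family members of the owner; but at least one employee is not a family member, so (b) is unavailable.
Exception (c) fails — annual gross revenue is $659,000, not less than $556,000.
Exception (d): the baseline figure is 374, less than the 419 limit; the employer is a non-profit — every condition holds. However, paragraph (j) must be considered: (j) applies — a current Category E Approval is held. (d) is therefore removed.
Exception (e) is satisfied on its face — the employer operates from a single site; the business's age is 8 months, below the 9 months limit. Turning to paragraphs (k)–(r): (k) operates — the coverage ratio is 79%, below the 86% limit. (l) would limit (k) — a current Provisional Certificate is held — but (m) sets (l) aside: (m) operates — the compliance score is 79 points, under the 85 points limit. (n) is triggered (the reference index is 531, below the 652 limit), but is itself disapplied by (o): (o) operates against (n): a current Annual Declaration is held. (p) is not engaged (assessed value is $86,000, not less than $80,000), so (o) stands. So (e) is unavailable.
No exception is made out. Oren's courier service falls within the general rule.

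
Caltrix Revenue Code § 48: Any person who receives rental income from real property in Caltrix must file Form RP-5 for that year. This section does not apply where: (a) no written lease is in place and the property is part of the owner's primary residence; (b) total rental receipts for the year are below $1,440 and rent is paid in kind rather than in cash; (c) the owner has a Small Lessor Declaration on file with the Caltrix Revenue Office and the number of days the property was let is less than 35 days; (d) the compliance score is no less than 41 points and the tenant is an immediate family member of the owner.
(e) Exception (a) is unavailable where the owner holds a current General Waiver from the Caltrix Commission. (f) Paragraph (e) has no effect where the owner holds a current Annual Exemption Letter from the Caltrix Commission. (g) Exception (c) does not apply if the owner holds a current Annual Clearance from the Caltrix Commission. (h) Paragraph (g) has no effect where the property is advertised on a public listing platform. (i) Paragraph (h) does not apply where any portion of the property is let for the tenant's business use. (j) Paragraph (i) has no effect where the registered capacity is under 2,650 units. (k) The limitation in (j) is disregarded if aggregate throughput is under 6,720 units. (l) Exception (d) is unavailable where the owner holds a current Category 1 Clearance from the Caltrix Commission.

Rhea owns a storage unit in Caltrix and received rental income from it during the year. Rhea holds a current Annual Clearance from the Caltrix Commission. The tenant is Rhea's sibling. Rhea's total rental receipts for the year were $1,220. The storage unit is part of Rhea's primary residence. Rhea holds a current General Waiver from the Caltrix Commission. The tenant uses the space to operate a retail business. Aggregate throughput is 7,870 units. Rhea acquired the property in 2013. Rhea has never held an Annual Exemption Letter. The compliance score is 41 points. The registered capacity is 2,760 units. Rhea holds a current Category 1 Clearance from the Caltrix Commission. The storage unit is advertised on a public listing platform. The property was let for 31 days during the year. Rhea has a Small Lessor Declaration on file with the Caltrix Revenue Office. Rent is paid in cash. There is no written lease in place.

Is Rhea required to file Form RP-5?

Exception (a): there is no written lease; the storage unit is part of the primary residence — every condition holds. Turning to paragraphs (e)–(f): (e) operates against (a): a current General Waiver is held. (f), which would lift (e), does not operate here — no current Annual Exemption Letter is held. Exception (a) does not apply.
Exception (b) requires that rent is paid in kind rather than in cash; but rent is paid in cash, so (b) is unavailable.
Exception (c)'s conditions are all satisfied: a Small Lessor Declaration is on file; the number of days the property was let is 31 days, less than the 35 days limit. Turning to paragraphs (g)–(k): (g) operates against (c): a current Annual Clearance is held. (h) would limit (g) — the property is publicly advertised — but (i) sets (h) aside: (i) applies — the space is let for business use. (j) is not engaged (the registered capacity is 2,760 units, not under 2,650 units), so (i) stands. (c) is therefore removed.
Exception (d): the compliance score is 41 points, meeting the 41 points threshold; the tenant is an immediate family member — every condition holds. But applying paragraph (l): (l) is triggered — a current Category 1 Clearance is held. (d) is therefore removed.
None of the exceptions is available; § 48 applies in full.

Yes — Rhea must file Form RP-5.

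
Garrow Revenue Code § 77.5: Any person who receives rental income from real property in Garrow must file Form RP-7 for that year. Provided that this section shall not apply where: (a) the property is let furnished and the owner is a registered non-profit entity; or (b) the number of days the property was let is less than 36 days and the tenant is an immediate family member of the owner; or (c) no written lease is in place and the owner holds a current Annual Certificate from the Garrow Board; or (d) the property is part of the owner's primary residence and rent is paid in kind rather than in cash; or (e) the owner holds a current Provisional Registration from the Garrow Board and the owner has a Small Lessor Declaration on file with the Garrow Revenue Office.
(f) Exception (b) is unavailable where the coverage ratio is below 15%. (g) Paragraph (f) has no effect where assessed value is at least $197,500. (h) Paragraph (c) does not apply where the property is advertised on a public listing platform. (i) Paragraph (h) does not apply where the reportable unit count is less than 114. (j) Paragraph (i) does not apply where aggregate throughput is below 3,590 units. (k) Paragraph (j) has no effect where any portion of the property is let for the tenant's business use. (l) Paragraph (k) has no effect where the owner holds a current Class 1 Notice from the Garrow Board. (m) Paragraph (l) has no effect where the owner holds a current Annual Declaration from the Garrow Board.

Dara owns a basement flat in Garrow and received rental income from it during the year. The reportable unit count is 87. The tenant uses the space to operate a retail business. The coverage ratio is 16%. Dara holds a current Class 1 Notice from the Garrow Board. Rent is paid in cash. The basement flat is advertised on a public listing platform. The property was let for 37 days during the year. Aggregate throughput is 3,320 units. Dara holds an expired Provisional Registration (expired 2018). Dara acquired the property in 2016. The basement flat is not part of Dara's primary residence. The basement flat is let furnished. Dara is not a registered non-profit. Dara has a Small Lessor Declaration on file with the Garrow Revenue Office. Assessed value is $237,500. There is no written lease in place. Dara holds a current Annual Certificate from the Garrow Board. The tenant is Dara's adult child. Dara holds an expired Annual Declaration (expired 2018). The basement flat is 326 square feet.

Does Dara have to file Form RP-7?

Exception (a) does not apply: Dara is not a registered non-profit.
Exception (b) requires that the number of days the property was let is less than 36 days; but the number of days the property was let is 37 days, not less than 36 days, so (b) is unavailable.
Exception (c): there is no written lease; a current Annual Certificate is held — every condition holds. But applying paragraphs (h)–(m): (h) operates against (c): the property is publicly advertised. (i) would limit (h) — the reportable unit count is 87, less than the 114 limit — but (j) sets (i) aside: (j) is engaged — aggregate throughput is 3,320 units, below the 3,590 units limit. (k) would limit (j) — the space is let for business use — but (l) sets (k) aside: (l) operates against (k): a current Class 1 Notice is held. (m) does not operate here (the Annual Declaration is not current), so (l) stands. So (c) is unavailable.
Exception (d) fails — the basement flat is not part of the primary residence.
Exception (e) does not apply: there is no Provisional Registration in force.
Every exception is unavailable, so the rule governs.

Yes — Dara must file Form RP-7.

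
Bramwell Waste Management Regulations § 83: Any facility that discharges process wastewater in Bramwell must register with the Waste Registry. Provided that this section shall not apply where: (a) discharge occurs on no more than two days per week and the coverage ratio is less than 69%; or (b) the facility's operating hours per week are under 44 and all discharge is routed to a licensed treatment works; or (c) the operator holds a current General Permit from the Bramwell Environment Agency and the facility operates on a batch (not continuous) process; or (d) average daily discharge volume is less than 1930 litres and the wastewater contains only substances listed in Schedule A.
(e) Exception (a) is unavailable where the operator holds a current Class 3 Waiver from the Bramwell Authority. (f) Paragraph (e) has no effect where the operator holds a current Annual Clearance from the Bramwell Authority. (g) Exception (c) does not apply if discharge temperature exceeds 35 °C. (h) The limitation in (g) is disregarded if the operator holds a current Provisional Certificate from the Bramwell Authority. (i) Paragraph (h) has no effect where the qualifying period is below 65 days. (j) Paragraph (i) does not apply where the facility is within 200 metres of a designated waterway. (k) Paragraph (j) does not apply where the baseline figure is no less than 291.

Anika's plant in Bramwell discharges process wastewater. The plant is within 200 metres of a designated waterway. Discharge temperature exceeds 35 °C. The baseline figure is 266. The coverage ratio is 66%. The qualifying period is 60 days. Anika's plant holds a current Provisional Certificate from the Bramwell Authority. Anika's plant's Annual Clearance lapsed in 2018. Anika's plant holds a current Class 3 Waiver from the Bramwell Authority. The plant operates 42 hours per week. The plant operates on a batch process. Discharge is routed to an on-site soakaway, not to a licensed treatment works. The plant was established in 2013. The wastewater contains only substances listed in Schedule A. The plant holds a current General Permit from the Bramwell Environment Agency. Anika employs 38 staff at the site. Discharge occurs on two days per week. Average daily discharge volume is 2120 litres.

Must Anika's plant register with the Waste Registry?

Exception (a): discharge occurs on no more than two days per week; the coverage ratio is 66%, less than the 69% limit — every condition holds. But: (e) operates against (a): a current Class 3 Waiver is held. (f) is not engaged (no current Annual Clearance is held), so (e) stands. (a) is therefore removed.
Exception (b) requires that all discharge is routed to a licensed treatment works; but discharge is not routed to a licensed treatment works, so (b) is unavailable.
Exception (c): a current General Permit is held; the facility operates on a batch process — every condition holds. Considering the limiting provisions: (g) would limit (c) — discharge temperature exceeds 35 °C — but (h) sets (g) aside: (h) is triggered — a current Provisional Certificate is held. (i) would limit (h) — the qualifying period is 60 days, below the 65 days limit — but (j) sets (i) aside: (j) operates against (i): the plant is within 200 m of a designated waterway. (k), which would lift (j), does not operate here — the baseline figure is 266, short of 291. So (c) applies.
Exception (d) fails — average daily discharge volume is 2120 litres, not less than 1930 litres.

No — exception (c) applies; Anika's plant is not required to register with the Waste Registry.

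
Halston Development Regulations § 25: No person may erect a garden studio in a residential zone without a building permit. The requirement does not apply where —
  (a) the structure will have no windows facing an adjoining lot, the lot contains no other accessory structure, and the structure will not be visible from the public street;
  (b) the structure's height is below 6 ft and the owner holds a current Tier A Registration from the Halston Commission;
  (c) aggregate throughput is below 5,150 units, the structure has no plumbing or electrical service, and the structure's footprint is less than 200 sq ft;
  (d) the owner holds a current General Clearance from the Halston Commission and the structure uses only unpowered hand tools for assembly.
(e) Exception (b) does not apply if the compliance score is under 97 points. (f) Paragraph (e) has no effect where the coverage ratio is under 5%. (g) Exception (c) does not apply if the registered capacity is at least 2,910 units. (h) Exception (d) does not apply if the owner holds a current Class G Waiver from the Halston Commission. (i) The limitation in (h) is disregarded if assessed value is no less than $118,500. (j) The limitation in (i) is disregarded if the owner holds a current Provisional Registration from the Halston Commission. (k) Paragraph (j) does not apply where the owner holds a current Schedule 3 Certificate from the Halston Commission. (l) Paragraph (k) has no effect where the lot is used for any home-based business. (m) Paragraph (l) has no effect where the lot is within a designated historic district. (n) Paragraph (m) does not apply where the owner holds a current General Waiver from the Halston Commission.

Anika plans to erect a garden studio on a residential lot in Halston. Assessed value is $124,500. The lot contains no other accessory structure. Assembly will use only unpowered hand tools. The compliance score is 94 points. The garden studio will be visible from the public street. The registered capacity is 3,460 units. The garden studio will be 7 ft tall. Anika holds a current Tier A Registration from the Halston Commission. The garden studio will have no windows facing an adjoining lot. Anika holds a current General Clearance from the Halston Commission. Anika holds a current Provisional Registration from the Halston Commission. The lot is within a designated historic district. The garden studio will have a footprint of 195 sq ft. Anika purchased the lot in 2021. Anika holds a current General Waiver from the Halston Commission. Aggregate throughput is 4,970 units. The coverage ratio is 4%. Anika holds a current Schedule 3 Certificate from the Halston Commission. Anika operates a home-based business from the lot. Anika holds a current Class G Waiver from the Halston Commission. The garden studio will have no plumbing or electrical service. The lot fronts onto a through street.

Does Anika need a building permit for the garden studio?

Exception (a) requires that the structure will not be visible from the public street; but the structure will be visible from the street, so (a) is unavailable.
Exception (b) fails — the structure's height is 7 ft, not below 6 ft.
Exception (c): aggregate throughput is 4,970 units, below the 5,150 units limit; there is no plumbing or electrical service; the structure's footprint is 195 sq ft, less than the 200 sq ft limit — every condition holds. However, paragraph (g) must be considered: (g) operates — the registered capacity is 3,460 units, meeting the 2,910 units threshold. So (c) is unavailable.
All of (d)'s requirements are met (a current General Clearance is held; assembly uses only hand tools). However, paragraphs (h)–(n) must be considered: (h) operates — a current Class G Waiver is held. (i) would limit (h) — assessed value is $124,500, meeting the $118,500 threshold — but (j) sets (i) aside: (j) operates against (i): a current Provisional Registration is held. (k) applies (a current Schedule 3 Certificate is held), but is set aside by (l): (l) is triggered — a home-based business operates on the lot. (m) is triggered (the lot is in a historic district), but is displaced by (n): (n) is triggered — a current General Waiver is held. Exception (d) does not apply.
No exception applies. The general rule governs.

Yes — Anika must obtain a building permit.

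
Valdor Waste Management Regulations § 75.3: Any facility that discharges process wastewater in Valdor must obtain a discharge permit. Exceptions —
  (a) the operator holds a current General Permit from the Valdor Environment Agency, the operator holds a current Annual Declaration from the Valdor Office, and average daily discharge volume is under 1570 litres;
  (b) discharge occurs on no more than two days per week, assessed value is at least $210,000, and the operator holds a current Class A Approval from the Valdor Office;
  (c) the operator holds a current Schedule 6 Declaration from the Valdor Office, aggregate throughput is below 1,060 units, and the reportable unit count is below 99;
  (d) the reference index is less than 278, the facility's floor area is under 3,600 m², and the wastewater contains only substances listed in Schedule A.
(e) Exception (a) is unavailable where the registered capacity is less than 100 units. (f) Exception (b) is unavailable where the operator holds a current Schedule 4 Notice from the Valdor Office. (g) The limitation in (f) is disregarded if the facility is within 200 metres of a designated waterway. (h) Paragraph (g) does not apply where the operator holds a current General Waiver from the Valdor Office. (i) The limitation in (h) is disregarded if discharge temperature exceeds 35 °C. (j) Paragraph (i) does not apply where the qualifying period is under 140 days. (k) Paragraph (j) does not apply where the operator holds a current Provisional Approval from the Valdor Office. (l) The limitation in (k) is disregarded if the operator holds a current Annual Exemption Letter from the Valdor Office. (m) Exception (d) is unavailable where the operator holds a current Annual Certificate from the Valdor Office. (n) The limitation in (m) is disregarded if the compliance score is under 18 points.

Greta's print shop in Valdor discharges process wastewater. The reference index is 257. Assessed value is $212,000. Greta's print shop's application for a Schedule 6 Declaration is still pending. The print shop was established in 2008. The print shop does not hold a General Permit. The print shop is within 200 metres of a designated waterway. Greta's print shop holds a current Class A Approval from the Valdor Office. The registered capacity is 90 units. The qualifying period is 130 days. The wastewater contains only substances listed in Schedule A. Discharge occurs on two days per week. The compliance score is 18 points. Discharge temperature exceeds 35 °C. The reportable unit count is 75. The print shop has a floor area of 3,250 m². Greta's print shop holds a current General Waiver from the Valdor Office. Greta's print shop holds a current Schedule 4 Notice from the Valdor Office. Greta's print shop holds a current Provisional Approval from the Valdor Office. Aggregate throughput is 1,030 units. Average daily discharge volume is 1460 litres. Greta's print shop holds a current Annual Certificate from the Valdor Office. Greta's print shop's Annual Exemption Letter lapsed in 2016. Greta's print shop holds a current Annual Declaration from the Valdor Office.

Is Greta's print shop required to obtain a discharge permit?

Exception (a) does not apply: no General Permit is held.
Exception (b): discharge occurs on no more than two days per week; assessed value is $212,000, meeting the $210,000 threshold; a current Class A Approval is held — every condition holds. Under paragraphs (f)–(l): (f) operates (a current Schedule 4 Notice is held), but is set aside by (g): (g) applies — the print shop is within 200 m of a designated waterway. (h) is engaged (a current General Waiver is held), but is displaced by (i): (i) operates against (h): discharge temperature exceeds 35 °C. (j) is triggered (the qualifying period is 130 days, under the 140 days limit), but is overridden by (k): (k) operates — a current Provisional Approval is held. (l), which would lift (k), is inapplicable — the Annual Exemption Letter is not current. So (b) applies.
Exception (c) fails — no current Schedule 6 Declaration is held.
Exception (d)'s conditions are all satisfied: the reference index is 257, less than the 278 limit; the facility's floor area is 3,250 m², under the 3,600 m² limit; the wastewater is Schedule-A-only. Turning to paragraphs (m)–(n): (m) is triggered — a current Annual Certificate is held. (n) is not triggered (the compliance score is 18 points, not under 18 points), so (m) stands. (d) is therefore removed.

No — exception (b) applies; Greta's print shop is not required to obtain a discharge permit.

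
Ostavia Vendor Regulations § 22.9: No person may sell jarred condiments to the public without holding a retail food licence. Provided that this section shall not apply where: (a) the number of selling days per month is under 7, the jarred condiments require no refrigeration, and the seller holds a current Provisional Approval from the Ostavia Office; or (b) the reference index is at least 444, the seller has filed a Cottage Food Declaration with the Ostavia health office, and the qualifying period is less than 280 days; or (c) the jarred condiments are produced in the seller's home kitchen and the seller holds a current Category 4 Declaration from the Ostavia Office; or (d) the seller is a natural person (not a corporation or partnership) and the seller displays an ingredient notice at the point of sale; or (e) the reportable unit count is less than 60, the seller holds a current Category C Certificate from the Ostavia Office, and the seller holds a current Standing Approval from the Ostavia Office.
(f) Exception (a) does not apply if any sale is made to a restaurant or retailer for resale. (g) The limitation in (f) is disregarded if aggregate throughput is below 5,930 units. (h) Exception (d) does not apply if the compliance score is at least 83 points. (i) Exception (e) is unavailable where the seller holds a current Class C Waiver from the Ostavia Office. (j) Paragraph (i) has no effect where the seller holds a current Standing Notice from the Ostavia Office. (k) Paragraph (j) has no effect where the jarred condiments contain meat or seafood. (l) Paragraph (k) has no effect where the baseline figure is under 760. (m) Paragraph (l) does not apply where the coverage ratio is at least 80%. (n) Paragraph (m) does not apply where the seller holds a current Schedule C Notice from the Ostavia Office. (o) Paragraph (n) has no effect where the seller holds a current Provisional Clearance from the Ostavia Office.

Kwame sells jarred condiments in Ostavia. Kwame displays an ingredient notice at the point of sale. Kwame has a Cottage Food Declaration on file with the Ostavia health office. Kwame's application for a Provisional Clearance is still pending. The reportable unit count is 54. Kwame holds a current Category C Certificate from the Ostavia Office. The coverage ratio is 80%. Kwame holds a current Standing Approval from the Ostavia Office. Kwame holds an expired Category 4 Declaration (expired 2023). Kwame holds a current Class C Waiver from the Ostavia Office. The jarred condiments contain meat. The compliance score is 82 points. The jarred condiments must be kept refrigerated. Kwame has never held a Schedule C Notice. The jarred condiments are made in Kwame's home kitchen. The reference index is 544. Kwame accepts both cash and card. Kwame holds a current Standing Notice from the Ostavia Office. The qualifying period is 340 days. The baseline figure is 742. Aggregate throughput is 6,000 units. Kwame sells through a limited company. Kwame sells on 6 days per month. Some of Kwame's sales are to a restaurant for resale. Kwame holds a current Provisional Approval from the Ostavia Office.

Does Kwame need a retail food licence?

Yes — Kwame must hold a retail food licence.

Exception (a) requires that the jarred condiments require no refrigeration; but the jarred condiments require refrigeration, so (a) is unavailable.
Exception (b) requires that the qualifying period is less than 280 days; but the qualifying period is 340 days, not less than 280 days, so (b) is unavailable.
Exception (c) fails — there is no Category 4 Declaration in force.
Exception (d) fails — the seller operates through a limited company.
Exception (e) is satisfied on its face — the reportable unit count is 54, less than the 60 limit; a current Category C Certificate is held; a current Standing Approval is held. But: (i) operates against (e): a current Class C Waiver is held. (j) is triggered (a current Standing Notice is held), but is itself disapplied by (k): (k) is engaged — the jarred condiments contain meat. (l) applies (the baseline figure is 742, under the 760 limit), but is overridden by (m): (m) is engaged — the coverage ratio is 80%, meeting the 80% threshold. (n) is inapplicable (no current Schedule C Notice is held), so (m) stands. Exception (e) does not apply.
No exception applies. The general rule governs.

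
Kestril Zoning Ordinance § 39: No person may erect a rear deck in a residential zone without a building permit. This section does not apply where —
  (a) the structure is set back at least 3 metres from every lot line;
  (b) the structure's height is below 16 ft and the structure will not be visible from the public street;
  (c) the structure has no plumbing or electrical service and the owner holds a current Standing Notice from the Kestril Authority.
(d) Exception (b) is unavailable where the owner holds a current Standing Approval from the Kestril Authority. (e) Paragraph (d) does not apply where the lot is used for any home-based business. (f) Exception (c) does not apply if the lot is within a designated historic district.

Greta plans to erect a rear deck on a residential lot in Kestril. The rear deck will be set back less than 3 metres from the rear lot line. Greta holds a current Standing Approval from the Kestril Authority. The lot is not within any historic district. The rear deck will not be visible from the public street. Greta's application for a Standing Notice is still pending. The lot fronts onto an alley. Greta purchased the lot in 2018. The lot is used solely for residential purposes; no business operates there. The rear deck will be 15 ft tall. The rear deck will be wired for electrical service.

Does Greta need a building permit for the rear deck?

Yes — Greta must obtain a building permit.

Exception (a) requires that the structure is set back at least 3 metres from every lot line; but the rear setback is under 3 m, so (a) is unavailable.
Exception (b): the structure's height is 15 ft, below the 16 ft limit; the structure will not be visible from the street — every condition holds. Turning to paragraphs (d)–(e): (d) operates against (b): a current Standing Approval is held. (e) is not engaged (the lot is solely residential), so (d) stands. So (b) is unavailable.
Exception (c) fails — electrical service is planned.
No exception displaces § 39.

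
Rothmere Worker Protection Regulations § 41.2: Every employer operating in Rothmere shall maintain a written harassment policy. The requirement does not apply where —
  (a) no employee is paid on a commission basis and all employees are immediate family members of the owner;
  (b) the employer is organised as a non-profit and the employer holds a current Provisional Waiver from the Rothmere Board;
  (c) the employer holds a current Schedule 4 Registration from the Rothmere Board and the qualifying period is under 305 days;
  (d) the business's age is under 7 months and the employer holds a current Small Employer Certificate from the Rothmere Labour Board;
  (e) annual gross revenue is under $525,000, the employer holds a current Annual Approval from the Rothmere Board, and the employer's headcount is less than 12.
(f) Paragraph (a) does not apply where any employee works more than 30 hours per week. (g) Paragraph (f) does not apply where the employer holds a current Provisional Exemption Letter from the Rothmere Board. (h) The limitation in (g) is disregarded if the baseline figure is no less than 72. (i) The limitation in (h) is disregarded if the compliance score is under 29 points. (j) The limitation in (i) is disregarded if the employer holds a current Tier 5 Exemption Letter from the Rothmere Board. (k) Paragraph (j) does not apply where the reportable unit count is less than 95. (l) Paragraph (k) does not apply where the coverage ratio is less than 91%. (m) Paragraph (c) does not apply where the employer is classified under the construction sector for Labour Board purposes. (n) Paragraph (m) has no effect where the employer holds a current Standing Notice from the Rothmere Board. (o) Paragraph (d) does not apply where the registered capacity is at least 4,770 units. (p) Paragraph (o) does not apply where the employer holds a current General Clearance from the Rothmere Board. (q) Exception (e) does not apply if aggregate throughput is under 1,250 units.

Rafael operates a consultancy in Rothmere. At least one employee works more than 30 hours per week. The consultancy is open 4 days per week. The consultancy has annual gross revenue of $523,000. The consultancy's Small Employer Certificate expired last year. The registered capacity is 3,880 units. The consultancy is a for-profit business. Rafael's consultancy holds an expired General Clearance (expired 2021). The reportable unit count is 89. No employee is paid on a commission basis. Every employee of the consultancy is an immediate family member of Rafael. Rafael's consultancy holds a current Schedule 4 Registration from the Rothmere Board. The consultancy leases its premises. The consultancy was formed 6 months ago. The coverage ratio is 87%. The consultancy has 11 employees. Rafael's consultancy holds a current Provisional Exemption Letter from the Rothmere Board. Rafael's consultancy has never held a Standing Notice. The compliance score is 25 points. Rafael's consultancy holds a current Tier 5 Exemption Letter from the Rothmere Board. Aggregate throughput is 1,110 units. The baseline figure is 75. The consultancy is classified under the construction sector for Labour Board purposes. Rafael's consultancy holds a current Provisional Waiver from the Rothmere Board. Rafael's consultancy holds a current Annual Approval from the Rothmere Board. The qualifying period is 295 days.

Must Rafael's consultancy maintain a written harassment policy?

Yes — Rafael's consultancy must maintain a written harassment policy.

Exception (a)'s conditions are all satisfied: no employee is paid on commission; every employee is an immediate family member. However, paragraphs (f)–(l) must be considered: (f) is triggered — at least one employee exceeds 30 hours/week. (g) operates (a current Provisional Exemption Letter is held), but is overridden by (h): (h) is triggered — the baseline figure is 75, meeting the 72 threshold. (i) is triggered (the compliance score is 25 points, under the 29 points limit), but yields to (j): (j) operates against (i): a current Tier 5 Exemption Letter is held. (k) would limit (j) — the reportable unit count is 89, less than the 95 limit — but (l) sets (k) aside: (l) applies — the coverage ratio is 87%, less than the 91% limit. Exception (a) does not apply.
Exception (b) requires that the employer is organised as a non-profit; but the employer is for-profit, so (b) is unavailable.
Exception (c): a current Schedule 4 Registration is held; the qualifying period is 295 days, under the 305 days limit — every condition holds. Turning to paragraphs (m)–(n): (m) operates against (c): the consultancy is classified under the construction sector. (n), which would lift (m), does not operate here — no current Standing Notice is held. (c) is therefore removed.
Exception (d) fails — the Small Employer Certificate has expired.
Exception (e): annual gross revenue is $523,000, under the $525,000 limit; a current Annual Approval is held; the employer's headcount is 11, less than the 12 limit — every condition holds. However, paragraph (q) must be considered: (q) operates — aggregate throughput is 1,110 units, under the 1,250 units limit. Exception (e) does not apply.
No exception applies. The general rule governs.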